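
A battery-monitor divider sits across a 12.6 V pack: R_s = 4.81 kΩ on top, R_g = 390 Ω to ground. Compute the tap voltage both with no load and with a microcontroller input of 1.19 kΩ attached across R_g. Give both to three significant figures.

Unloaded: 0.945 V; loaded: 0.725 V

Open-circuit: V = 12.6 × 390/(4810 + 390) = 0.945 V.
With the load, R_g becomes R_g‖R_L = 293.7 Ω, so V = 12.6 × 293.7/5104 = 0.725 V.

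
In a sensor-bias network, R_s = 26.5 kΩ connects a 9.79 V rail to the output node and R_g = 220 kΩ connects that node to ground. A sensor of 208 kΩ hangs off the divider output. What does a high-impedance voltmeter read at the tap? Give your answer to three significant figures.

The load sits in parallel with R_g: R_g‖R_L = (220 × 208) / (220 + 208) = 106.9 kΩ.
V_out = 9.79 × 106.9 / (26.5 + 106.9) = 9.79 × 106.9/133.4 = 7.85 V.
(Unloaded it would have been 8.74 V.)

V_out ≈ 7.85 V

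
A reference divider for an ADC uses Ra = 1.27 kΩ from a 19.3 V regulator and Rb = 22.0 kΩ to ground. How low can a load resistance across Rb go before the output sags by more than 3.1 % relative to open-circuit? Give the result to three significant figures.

R_L(min) ≈ 37.5 kΩ

Output resistance R_th = Ra‖Rb = (1.27 × 22.0)/23.27 = 1.201 kΩ.
The fractional drop is R_th/(R_th + R_L); requiring this ≤ 0.0310 gives R_L ≥ R_th(1/0.0310 − 1) = 1.201 × 31.26 = 37.5 kΩ.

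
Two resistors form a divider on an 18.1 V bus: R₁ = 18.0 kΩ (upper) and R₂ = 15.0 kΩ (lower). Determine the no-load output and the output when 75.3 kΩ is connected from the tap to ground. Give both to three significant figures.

Unloaded: 8.23 V; loaded: 7.42 V

Open-circuit: V = 18.1 × 15.0/(18.0 + 15.0) = 8.23 V.
With the load, R₂ becomes R₂‖R_L = 12.51 kΩ, so V = 18.1 × 12.51/30.51 = 7.42 V.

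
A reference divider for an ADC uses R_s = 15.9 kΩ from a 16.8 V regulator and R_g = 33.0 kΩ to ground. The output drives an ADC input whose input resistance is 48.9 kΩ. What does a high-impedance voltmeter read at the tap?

V_out ≈ 9.30 V

The load sits in parallel with R_g: R_g‖R_L = (33.0 × 48.9) / (33.0 + 48.9) = 19.70 kΩ.
V_out = 16.8 × 19.70 / (15.9 + 19.70) = 16.8 × 19.70/35.60 = 9.30 V.
(Unloaded it would have been 11.3 V.)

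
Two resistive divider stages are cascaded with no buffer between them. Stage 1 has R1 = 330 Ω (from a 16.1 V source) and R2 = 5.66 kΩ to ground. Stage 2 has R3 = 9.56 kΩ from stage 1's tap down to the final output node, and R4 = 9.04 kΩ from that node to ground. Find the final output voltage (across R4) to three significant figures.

Stage 2 presents R3+R4 = 18600 Ω as a load on stage 1's tap.
Stage 1's lower leg becomes R2‖(R3+R4) = 4339 Ω, so V_mid = 16.1 × 4339/4669 = 14.96 V.
Stage 2 is itself unloaded: V_out = V_mid × R4/(R3+R4) = 14.96 × 9040/18600 = 7.27 V.

V_out ≈ 7.27 V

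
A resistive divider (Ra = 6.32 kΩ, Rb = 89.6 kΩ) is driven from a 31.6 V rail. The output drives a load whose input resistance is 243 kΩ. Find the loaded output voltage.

V_out ≈ 28.8 V

The load sits in parallel with Rb: Rb‖R_L = (89.6 × 243) / (89.6 + 243) = 65.46 kΩ.
V_out = 31.6 × 65.46 / (6.32 + 65.46) = 31.6 × 65.46/71.78 = 28.8 V.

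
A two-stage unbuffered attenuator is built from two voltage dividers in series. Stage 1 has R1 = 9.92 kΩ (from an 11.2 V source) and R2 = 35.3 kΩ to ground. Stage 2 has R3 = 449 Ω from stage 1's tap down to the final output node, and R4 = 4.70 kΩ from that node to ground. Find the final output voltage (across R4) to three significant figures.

V_out ≈ 3.19 V

Stage 2 presents R3+R4 = 5149 Ω as a load on stage 1's tap.
Stage 1's lower leg becomes R2‖(R3+R4) = 4494 Ω, so V_mid = 11.2 × 4494/14410 = 3.492 V.
Stage 2 is itself unloaded: V_out = V_mid × R4/(R3+R4) = 3.492 × 4700/5149 = 3.19 V.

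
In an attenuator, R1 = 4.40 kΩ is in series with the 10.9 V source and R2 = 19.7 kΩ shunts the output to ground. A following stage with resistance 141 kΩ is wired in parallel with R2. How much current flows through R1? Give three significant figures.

I ≈ 0.503 mA

R2‖R_L = 17.29 kΩ, so the source sees R1 + R2‖R_L = 21.69 kΩ.
I = 10.9 V / 21.69 kΩ = 0.503 mA.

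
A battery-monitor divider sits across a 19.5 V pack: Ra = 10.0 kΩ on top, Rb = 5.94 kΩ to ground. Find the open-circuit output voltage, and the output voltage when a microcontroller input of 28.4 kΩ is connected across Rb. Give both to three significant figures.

Unloaded: 7.27 V; loaded: 6.42 V

Open-circuit: V = 19.5 × 5.94/(10.0 + 5.94) = 7.27 V.
With the load, Rb becomes Rb‖R_L = 4.913 kΩ, so V = 19.5 × 4.913/14.91 = 6.42 V.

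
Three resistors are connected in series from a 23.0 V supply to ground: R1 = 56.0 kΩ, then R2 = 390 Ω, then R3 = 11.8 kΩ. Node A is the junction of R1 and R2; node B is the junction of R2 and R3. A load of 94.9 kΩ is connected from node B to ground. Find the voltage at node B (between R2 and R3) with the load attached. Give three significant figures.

V ≈ 3.61 V

At node B, R3 is in parallel with the load: R3‖R_L = 10500 Ω.
Below node A the resistance is R2 + (R3‖R_L) = 10890 Ω, so V_A = 23.0 × 10890/66890 = 3.743 V.
Then V_B = V_A × (R3‖R_L)/(R2 + R3‖R_L) = 3.743 × 10500/10890 = 3.61 V.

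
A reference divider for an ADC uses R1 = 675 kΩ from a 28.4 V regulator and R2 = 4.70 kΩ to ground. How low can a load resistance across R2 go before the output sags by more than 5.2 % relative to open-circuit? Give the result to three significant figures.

Output resistance R_th = R1‖R2 = (675 × 4.70)/679.7 = 4.668 kΩ.
The fractional drop is R_th/(R_th + R_L); requiring this ≤ 0.0520 gives R_L ≥ R_th(1/0.0520 − 1) = 4.668 × 18.23 = 85.1 kΩ.

R_L(min) ≈ 85.1 kΩ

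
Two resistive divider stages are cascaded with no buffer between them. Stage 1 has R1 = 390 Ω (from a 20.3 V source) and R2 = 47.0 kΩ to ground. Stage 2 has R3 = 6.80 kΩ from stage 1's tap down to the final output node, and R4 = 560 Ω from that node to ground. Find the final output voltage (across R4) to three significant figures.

V_out ≈ 1.46 V

Stage 2 presents R3+R4 = 7360 Ω as a load on stage 1's tap.
Stage 1's lower leg becomes R2‖(R3+R4) = 6364 Ω, so V_mid = 20.3 × 6364/6754 = 19.13 V.
Stage 2 is itself unloaded: V_out = V_mid × R4/(R3+R4) = 19.13 × 560/7360 = 1.46 V.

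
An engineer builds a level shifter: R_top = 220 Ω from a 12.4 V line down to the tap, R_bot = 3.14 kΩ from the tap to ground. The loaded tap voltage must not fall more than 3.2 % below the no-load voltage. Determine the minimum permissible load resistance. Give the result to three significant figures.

R_L(min) ≈ 6.22 kΩ

Output resistance R_th = R_top‖R_bot = (220 × 3140)/3360 = 205.6 Ω.
The fractional drop is R_th/(R_th + R_L); requiring this ≤ 0.0320 gives R_L ≥ R_th(1/0.0320 − 1) = 205.6 × 30.25 = 6.22 kΩ.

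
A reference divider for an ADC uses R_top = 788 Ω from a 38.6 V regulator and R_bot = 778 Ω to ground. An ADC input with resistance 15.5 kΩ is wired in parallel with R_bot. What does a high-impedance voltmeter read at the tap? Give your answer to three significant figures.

V_out ≈ 18.7 V

The load sits in parallel with R_bot: R_bot‖R_L = (778 × 15500) / (778 + 15500) = 740.8 Ω.
V_out = 38.6 × 740.8 / (788 + 740.8) = 38.6 × 740.8/1529 = 18.7 V.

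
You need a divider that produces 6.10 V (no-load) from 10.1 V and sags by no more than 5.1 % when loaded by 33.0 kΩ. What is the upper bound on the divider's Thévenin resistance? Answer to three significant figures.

R_th ≤ 1.77 kΩ

Loading drop = R_th/(R_th + R_L) ≤ 0.0510, so R_th ≤ R_L · ε/(1−ε) = 33.0 kΩ × 0.0510/0.9490 = 1.77 kΩ.
(Any R1, R2 with R2/(R1+R2) = 0.604 and R1‖R2 ≤ 1.77 kΩ will meet the spec.)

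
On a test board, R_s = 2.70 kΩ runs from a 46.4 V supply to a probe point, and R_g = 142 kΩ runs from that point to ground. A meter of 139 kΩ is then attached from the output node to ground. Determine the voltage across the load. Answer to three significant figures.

The load sits in parallel with R_g: R_g‖R_L = (142 × 139) / (142 + 139) = 70.24 kΩ.
V_out = 46.4 × 70.24 / (2.70 + 70.24) = 46.4 × 70.24/72.94 = 44.7 V.
(Unloaded it would have been 45.5 V.)

V_out ≈ 44.7 V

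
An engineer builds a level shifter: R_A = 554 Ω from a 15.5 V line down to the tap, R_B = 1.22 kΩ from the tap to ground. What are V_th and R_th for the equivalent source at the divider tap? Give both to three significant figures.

V_th = 10.7 V, R_th = 381 Ω

V_th is the open-circuit tap voltage: 15.5 × 1220/(554 + 1220) = 10.7 V.
With the supply zeroed, R_A and R_B appear in parallel from the tap: R_th = R_A‖R_B = (554 × 1220)/1774 = 381 Ω.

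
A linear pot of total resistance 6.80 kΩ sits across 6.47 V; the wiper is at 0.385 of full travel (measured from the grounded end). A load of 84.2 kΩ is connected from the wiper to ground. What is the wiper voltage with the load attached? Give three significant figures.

The wiper splits the pot into (1−α)R = 4.182 kΩ above and αR = 2.618 kΩ below.
Lower section ‖ load = 2.539 kΩ.
V_wiper = 6.47 × 2.539/(4.182 + 2.539) = 2.44 V.

V ≈ 2.44 V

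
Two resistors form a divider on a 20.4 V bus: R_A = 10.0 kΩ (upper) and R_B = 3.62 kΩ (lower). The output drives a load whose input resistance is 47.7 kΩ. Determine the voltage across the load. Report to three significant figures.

V_out ≈ 5.14 V

The load sits in parallel with R_B: R_B‖R_L = (3.62 × 47.7) / (3.62 + 47.7) = 3.365 kΩ.
V_out = 20.4 × 3.365 / (10.0 + 3.365) = 20.4 × 3.365/13.36 = 5.14 V.
(Unloaded it would have been 5.42 V.)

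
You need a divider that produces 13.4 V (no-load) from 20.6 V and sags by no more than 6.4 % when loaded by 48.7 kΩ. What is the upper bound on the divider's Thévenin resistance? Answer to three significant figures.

R_th ≤ 3.33 kΩ

Loading drop = R_th/(R_th + R_L) ≤ 0.0640, so R_th ≤ R_L · ε/(1−ε) = 48.7 kΩ × 0.0640/0.9360 = 3.33 kΩ.
(Any R1, R2 with R2/(R1+R2) = 0.650 and R1‖R2 ≤ 3.33 kΩ will meet the spec.)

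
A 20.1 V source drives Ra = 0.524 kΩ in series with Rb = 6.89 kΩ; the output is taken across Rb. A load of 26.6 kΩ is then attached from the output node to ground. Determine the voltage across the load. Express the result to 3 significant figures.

The load sits in parallel with Rb: Rb‖R_L = (6890 × 26600) / (6890 + 26600) = 5472 Ω.
V_out = 20.1 × 5472 / (524 + 5472) = 20.1 × 5472/5996 = 18.3 V.

V_out ≈ 18.3 V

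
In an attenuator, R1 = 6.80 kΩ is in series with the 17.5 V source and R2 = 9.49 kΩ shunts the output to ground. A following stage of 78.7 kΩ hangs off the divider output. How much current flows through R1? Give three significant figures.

R2‖R_L = 8.469 kΩ, so the source sees R1 + R2‖R_L = 15.27 kΩ.
I = 17.5 V / 15.27 kΩ = 1.15 mA.

I ≈ 1.15 mA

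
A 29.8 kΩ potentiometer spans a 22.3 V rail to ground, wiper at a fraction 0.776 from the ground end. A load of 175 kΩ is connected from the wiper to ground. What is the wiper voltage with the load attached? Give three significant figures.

V ≈ 16.8 V

The wiper splits the pot into (1−α)R = 6.675 kΩ above and αR = 23.12 kΩ below.
Lower section ‖ load = 20.43 kΩ.
V_wiper = 22.3 × 20.43/(6.675 + 20.43) = 16.8 V.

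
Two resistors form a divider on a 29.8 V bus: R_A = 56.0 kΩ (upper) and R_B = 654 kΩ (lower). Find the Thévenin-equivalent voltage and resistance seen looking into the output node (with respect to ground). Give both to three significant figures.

V_th is the open-circuit tap voltage: 29.8 × 654/(56.0 + 654) = 27.4 V.
With the supply zeroed, R_A and R_B appear in parallel from the tap: R_th = R_A‖R_B = (56.0 × 654)/710.0 = 51.6 kΩ.

V_th = 27.4 V, R_th = 51.6 kΩ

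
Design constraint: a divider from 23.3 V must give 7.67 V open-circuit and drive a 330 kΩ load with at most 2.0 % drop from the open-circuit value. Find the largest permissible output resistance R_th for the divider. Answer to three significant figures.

R_th ≤ 6.73 kΩ

Loading drop = R_th/(R_th + R_L) ≤ 0.0200, so R_th ≤ R_L · ε/(1−ε) = 330 kΩ × 0.0200/0.9800 = 6.73 kΩ.
(Any R1, R2 with R2/(R1+R2) = 0.329 and R1‖R2 ≤ 6.73 kΩ will meet the spec.)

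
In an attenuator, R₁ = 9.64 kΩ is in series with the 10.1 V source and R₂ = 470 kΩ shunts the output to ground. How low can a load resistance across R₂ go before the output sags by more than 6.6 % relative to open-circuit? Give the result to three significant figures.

Output resistance R_th = R₁‖R₂ = (9.64 × 470)/479.6 = 9.446 kΩ.
The fractional drop is R_th/(R_th + R_L); requiring this ≤ 0.0660 gives R_L ≥ R_th(1/0.0660 − 1) = 9.446 × 14.15 = 134 kΩ.

R_L(min) ≈ 134 kΩ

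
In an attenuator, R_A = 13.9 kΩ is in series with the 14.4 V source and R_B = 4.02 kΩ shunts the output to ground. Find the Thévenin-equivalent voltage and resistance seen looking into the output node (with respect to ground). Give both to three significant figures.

V_th is the open-circuit tap voltage: 14.4 × 4.02/(13.9 + 4.02) = 3.23 V.
With the supply zeroed, R_A and R_B appear in parallel from the tap: R_th = R_A‖R_B = (13.9 × 4.02)/17.92 = 3.12 kΩ.

V_th = 3.23 V, R_th = 3.12 kΩ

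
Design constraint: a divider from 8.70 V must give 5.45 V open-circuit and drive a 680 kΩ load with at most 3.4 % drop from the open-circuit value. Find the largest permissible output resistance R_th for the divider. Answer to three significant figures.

Loading drop = R_th/(R_th + R_L) ≤ 0.0340, so R_th ≤ R_L · ε/(1−ε) = 680 kΩ × 0.0340/0.9660 = 23.9 kΩ.
(Any R1, R2 with R2/(R1+R2) = 0.626 and R1‖R2 ≤ 23.9 kΩ will meet the spec.)

R_th ≤ 23.9 kΩ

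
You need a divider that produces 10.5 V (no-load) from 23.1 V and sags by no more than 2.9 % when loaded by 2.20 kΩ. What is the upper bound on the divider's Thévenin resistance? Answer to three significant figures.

R_th ≤ 65.7 Ω

Loading drop = R_th/(R_th + R_L) ≤ 0.0290, so R_th ≤ R_L · ε/(1−ε) = 2.20 kΩ × 0.0290/0.9710 = 65.7 Ω.
(Any R1, R2 with R2/(R1+R2) = 0.455 and R1‖R2 ≤ 65.7 Ω will meet the spec.)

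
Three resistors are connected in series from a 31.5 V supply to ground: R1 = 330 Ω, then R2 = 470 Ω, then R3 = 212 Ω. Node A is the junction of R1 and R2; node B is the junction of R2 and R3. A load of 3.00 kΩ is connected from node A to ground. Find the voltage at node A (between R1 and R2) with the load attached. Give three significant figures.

V ≈ 19.8 V

Below node A the series string R2+R3 = 682.0 Ω sits in parallel with the 3000 Ω load: 555.7 Ω.
V_A = 31.5 × 555.7/(330 + 555.7) = 19.8 V.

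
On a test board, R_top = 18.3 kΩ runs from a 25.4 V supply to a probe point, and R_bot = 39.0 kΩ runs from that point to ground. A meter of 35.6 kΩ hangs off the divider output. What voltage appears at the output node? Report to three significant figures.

V_out ≈ 12.8 V

The load sits in parallel with R_bot: R_bot‖R_L = (39.0 × 35.6) / (39.0 + 35.6) = 18.61 kΩ.
V_out = 25.4 × 18.61 / (18.3 + 18.61) = 25.4 × 18.61/36.91 = 12.8 V.
(Unloaded it would have been 17.3 V.)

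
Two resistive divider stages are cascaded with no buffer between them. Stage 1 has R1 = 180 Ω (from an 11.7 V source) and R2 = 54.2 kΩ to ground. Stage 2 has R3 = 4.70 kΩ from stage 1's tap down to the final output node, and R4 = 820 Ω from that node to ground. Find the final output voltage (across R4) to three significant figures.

Stage 2 presents R3+R4 = 5520 Ω as a load on stage 1's tap.
Stage 1's lower leg becomes R2‖(R3+R4) = 5010 Ω, so V_mid = 11.7 × 5010/5190 = 11.29 V.
Stage 2 is itself unloaded: V_out = V_mid × R4/(R3+R4) = 11.29 × 820/5520 = 1.68 V.

V_out ≈ 1.68 V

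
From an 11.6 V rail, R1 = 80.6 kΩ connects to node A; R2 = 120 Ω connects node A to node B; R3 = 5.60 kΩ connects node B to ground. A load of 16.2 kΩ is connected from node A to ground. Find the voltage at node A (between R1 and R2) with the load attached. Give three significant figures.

V ≈ 0.578 V

Below node A the series string R2+R3 = 5720 Ω sits in parallel with the 16200 Ω load: 4227 Ω.
V_A = 11.6 × 4227/(80600 + 4227) = 0.578 V.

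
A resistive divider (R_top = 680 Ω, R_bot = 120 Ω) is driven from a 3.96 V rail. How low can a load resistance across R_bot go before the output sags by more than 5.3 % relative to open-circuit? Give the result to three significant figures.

Output resistance R_th = R_top‖R_bot = (680 × 120)/800.0 = 102.0 Ω.
The fractional drop is R_th/(R_th + R_L); requiring this ≤ 0.0530 gives R_L ≥ R_th(1/0.0530 − 1) = 102.0 × 17.87 = 1.82 kΩ.

R_L(min) ≈ 1.82 kΩ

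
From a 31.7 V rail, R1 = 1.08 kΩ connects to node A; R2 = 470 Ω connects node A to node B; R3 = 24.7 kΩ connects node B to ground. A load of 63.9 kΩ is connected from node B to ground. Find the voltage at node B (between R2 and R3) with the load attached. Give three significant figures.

At node B, R3 is in parallel with the load: R3‖R_L = 17810 Ω.
Below node A the resistance is R2 + (R3‖R_L) = 18280 Ω, so V_A = 31.7 × 18280/19360 = 29.93 V.
Then V_B = V_A × (R3‖R_L)/(R2 + R3‖R_L) = 29.93 × 17810/18280 = 29.2 V.

V ≈ 29.2 V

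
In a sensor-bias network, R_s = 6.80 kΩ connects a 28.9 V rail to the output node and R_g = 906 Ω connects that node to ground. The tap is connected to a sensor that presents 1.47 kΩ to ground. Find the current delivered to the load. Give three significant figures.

R_g‖R_L = 560.5 Ω; V_out = 28.9 × 560.5/7361 = 2.201 V.
I_L = V_out / R_L = 2.201 / 1.47 kΩ = 1.50 mA.

I_L ≈ 1.50 mA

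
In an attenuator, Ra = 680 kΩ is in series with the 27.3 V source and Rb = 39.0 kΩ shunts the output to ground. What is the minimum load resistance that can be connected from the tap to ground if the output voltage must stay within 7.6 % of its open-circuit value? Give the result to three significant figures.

R_L(min) ≈ 448 kΩ

Output resistance R_th = Ra‖Rb = (680 × 39.0)/719.0 = 36.88 kΩ.
The fractional drop is R_th/(R_th + R_L); requiring this ≤ 0.0760 gives R_L ≥ R_th(1/0.0760 − 1) = 36.88 × 12.16 = 448 kΩ.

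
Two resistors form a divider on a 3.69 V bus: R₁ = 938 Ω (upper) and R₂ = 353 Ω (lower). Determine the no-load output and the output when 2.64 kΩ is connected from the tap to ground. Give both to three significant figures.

Unloaded: 1.01 V; loaded: 0.920 V

Open-circuit: V = 3.69 × 353/(938 + 353) = 1.01 V.
With the load, R₂ becomes R₂‖R_L = 311.4 Ω, so V = 3.69 × 311.4/1249 = 0.920 V.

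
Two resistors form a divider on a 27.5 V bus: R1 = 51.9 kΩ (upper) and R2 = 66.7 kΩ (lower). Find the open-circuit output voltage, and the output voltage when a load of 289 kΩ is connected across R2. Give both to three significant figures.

Open-circuit: V = 27.5 × 66.7/(51.9 + 66.7) = 15.5 V.
With the load, R2 becomes R2‖R_L = 54.19 kΩ, so V = 27.5 × 54.19/106.1 = 14.0 V.

Unloaded: 15.5 V; loaded: 14.0 V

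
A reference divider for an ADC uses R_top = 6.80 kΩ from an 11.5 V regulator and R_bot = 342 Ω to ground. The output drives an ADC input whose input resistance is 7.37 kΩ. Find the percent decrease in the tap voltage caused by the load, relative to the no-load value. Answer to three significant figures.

The divider's output (Thévenin) resistance is R_top‖R_bot = 325.6 Ω.
Fractional drop under load = R_th/(R_th + R_L) = 325.6 / (325.6 + 7370) = 0.04231.
So the output falls by 4.23 %.

4.23 %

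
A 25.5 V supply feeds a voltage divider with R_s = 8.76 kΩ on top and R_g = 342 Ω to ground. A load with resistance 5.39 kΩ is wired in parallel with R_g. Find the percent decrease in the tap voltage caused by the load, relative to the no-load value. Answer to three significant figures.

The divider's output (Thévenin) resistance is R_s‖R_g = 329.1 Ω.
Fractional drop under load = R_th/(R_th + R_L) = 329.1 / (329.1 + 5390) = 0.05755.
So the output falls by 5.76 %.

5.76 %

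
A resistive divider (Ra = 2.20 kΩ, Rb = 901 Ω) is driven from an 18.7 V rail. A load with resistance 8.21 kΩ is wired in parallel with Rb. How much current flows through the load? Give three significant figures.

I_L ≈ 0.614 mA

Rb‖R_L = 811.9 Ω; V_out = 18.7 × 811.9/3012 = 5.041 V.
I_L = V_out / R_L = 5.041 / 8.21 kΩ = 0.614 mA.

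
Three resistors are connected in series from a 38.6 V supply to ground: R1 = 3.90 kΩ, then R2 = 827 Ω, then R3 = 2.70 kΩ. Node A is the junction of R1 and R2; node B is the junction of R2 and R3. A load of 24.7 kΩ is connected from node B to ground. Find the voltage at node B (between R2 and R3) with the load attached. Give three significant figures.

V ≈ 13.1 V

At node B, R3 is in parallel with the load: R3‖R_L = 2434 Ω.
Below node A the resistance is R2 + (R3‖R_L) = 3261 Ω, so V_A = 38.6 × 3261/7161 = 17.58 V.
Then V_B = V_A × (R3‖R_L)/(R2 + R3‖R_L) = 17.58 × 2434/3261 = 13.1 V.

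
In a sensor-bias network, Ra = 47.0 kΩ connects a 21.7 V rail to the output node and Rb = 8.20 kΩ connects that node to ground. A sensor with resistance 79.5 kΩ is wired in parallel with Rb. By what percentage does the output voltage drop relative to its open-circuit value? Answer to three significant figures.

8.07 %

Unloaded V = 21.7 × 8.20/55.20 = 3.2236 V.
Loaded: Rb‖R_L = 7.433 kΩ, giving V = 21.7 × 7.433/54.43 = 2.9633 V.
Drop = (3.2236 − 2.9633) / 3.2236 = 8.07 %.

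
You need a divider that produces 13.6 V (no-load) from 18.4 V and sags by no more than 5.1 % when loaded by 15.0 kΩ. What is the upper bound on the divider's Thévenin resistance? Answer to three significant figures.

R_th ≤ 806 Ω

Loading drop = R_th/(R_th + R_L) ≤ 0.0510, so R_th ≤ R_L · ε/(1−ε) = 15.0 kΩ × 0.0510/0.9490 = 806 Ω.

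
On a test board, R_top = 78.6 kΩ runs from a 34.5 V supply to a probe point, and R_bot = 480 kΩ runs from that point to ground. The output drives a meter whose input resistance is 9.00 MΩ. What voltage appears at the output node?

V_out ≈ 29.4 V

The load sits in parallel with R_bot: R_bot‖R_L = (480 × 9000) / (480 + 9000) = 455.7 kΩ.
V_out = 34.5 × 455.7 / (78.6 + 455.7) = 34.5 × 455.7/534.3 = 29.4 V.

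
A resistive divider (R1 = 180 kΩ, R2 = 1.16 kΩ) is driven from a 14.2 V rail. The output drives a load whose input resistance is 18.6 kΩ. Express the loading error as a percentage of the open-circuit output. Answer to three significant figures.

5.84 %

The divider's output (Thévenin) resistance is R1‖R2 = 1.153 kΩ.
Fractional drop under load = R_th/(R_th + R_L) = 1.153 / (1.153 + 18.6) = 0.05835.
So the output falls by 5.84 %.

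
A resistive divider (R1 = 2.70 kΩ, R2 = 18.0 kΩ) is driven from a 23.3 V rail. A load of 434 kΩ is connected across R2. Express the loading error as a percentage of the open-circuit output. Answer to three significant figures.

0.538 %

The divider's output (Thévenin) resistance is R1‖R2 = 2.348 kΩ.
Fractional drop under load = R_th/(R_th + R_L) = 2.348 / (2.348 + 434) = 0.005381.
So the output falls by 0.538 %.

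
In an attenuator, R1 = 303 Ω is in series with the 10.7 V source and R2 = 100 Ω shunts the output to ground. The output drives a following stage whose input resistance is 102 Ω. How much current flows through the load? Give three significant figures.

R2‖R_L = 50.50 Ω; V_out = 10.7 × 50.50/353.5 = 1.528 V.
I_L = V_out / R_L = 1.528 / 102 Ω = 15.0 mA.

I_L ≈ 15.0 mA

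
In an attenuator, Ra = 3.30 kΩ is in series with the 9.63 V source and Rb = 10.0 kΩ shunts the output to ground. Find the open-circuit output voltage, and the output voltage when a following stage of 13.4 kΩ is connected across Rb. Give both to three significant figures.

Open-circuit: V = 9.63 × 10.0/(3.30 + 10.0) = 7.24 V.
With the load, Rb becomes Rb‖R_L = 5.726 kΩ, so V = 9.63 × 5.726/9.026 = 6.11 V.

Unloaded: 7.24 V; loaded: 6.11 V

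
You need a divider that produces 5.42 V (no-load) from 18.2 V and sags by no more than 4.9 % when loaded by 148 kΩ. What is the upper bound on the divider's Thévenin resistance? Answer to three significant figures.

R_th ≤ 7.63 kΩ

Loading drop = R_th/(R_th + R_L) ≤ 0.0490, so R_th ≤ R_L · ε/(1−ε) = 148 kΩ × 0.0490/0.9510 = 7.63 kΩ.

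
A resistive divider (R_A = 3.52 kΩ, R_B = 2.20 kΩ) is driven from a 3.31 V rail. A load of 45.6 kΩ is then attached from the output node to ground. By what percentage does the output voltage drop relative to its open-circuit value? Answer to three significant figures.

2.88 %

The divider's output (Thévenin) resistance is R_A‖R_B = 1.354 kΩ.
Fractional drop under load = R_th/(R_th + R_L) = 1.354 / (1.354 + 45.6) = 0.02883.
So the output falls by 2.88 %.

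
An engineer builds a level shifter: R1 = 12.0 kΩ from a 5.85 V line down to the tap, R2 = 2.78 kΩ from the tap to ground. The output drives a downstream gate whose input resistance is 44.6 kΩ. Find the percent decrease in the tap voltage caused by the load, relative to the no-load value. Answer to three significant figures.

4.82 %

The divider's output (Thévenin) resistance is R1‖R2 = 2.257 kΩ.
Fractional drop under load = R_th/(R_th + R_L) = 2.257 / (2.257 + 44.6) = 0.04817.
So the output falls by 4.82 %.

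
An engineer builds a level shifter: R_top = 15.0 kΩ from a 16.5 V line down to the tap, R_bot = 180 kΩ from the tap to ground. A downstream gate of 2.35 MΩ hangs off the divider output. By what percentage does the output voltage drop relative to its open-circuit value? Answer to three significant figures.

0.586 %

The divider's output (Thévenin) resistance is R_top‖R_bot = 13.85 kΩ.
Fractional drop under load = R_th/(R_th + R_L) = 13.85 / (13.85 + 2350) = 0.005857.
So the output falls by 0.586 %.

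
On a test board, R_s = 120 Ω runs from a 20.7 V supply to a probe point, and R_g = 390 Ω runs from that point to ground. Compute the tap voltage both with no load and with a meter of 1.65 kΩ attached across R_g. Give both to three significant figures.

Open-circuit: V = 20.7 × 390/(120 + 390) = 15.8 V.
With the load, R_g becomes R_g‖R_L = 315.4 Ω, so V = 20.7 × 315.4/435.4 = 15.0 V.

Unloaded: 15.8 V; loaded: 15.0 V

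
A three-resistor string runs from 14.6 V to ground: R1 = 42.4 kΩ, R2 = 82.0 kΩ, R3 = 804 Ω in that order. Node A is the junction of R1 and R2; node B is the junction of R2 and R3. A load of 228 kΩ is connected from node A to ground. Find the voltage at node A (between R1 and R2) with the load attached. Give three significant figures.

Below node A the series string R2+R3 = 82800 Ω sits in parallel with the 228000 Ω load: 60740 Ω.
V_A = 14.6 × 60740/(42400 + 60740) = 8.60 V.

V ≈ 8.60 V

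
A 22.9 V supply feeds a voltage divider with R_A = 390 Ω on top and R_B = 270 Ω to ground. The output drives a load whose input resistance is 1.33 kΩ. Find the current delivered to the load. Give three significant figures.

R_B‖R_L = 224.4 Ω; V_out = 22.9 × 224.4/614.4 = 8.365 V.
I_L = V_out / R_L = 8.365 / 1.33 kΩ = 6.29 mA.

I_L ≈ 6.29 mA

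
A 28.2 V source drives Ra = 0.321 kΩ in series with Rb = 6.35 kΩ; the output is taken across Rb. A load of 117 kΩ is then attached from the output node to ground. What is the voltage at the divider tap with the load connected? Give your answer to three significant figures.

V_out ≈ 26.8 V

The load sits in parallel with Rb: Rb‖R_L = (6350 × 117000) / (6350 + 117000) = 6023 Ω.
V_out = 28.2 × 6023 / (321 + 6023) = 28.2 × 6023/6344 = 26.8 V.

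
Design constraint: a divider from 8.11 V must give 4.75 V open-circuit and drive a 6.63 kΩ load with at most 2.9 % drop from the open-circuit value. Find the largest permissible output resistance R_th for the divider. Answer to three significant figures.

R_th ≤ 198 Ω

Loading drop = R_th/(R_th + R_L) ≤ 0.0290, so R_th ≤ R_L · ε/(1−ε) = 6.63 kΩ × 0.0290/0.9710 = 198 Ω.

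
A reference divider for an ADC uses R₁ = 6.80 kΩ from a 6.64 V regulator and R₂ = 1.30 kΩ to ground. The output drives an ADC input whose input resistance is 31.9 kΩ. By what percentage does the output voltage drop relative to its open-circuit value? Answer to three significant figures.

The divider's output (Thévenin) resistance is R₁‖R₂ = 1.091 kΩ.
Fractional drop under load = R_th/(R_th + R_L) = 1.091 / (1.091 + 31.9) = 0.03308.
So the output falls by 3.31 %.

3.31 %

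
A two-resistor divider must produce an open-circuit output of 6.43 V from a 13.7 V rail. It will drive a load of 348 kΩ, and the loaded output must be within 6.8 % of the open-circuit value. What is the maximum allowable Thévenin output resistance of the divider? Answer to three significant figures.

R_th ≤ 25.4 kΩ

Loading drop = R_th/(R_th + R_L) ≤ 0.0680, so R_th ≤ R_L · ε/(1−ε) = 348 kΩ × 0.0680/0.9320 = 25.4 kΩ.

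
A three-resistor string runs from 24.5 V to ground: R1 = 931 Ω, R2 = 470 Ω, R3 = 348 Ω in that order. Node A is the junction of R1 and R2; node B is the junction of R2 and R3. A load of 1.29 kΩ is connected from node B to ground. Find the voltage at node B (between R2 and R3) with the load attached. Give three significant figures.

V ≈ 4.01 V

At node B, R3 is in parallel with the load: R3‖R_L = 274.1 Ω.
Below node A the resistance is R2 + (R3‖R_L) = 744.1 Ω, so V_A = 24.5 × 744.1/1675 = 10.88 V.
Then V_B = V_A × (R3‖R_L)/(R2 + R3‖R_L) = 10.88 × 274.1/744.1 = 4.01 V.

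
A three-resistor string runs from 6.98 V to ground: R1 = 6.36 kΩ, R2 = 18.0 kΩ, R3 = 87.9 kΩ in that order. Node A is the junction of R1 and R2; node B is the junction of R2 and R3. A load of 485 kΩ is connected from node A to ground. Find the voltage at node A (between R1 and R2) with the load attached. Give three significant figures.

V ≈ 6.50 V

Below node A the series string R2+R3 = 105.9 kΩ sits in parallel with the 485 kΩ load: 86.92 kΩ.
V_A = 6.98 × 86.92/(6.36 + 86.92) = 6.50 V.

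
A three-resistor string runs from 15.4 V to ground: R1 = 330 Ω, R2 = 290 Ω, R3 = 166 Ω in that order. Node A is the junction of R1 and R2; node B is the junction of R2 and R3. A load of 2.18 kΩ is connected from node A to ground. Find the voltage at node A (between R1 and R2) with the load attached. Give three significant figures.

V ≈ 8.21 V

Below node A the series string R2+R3 = 456.0 Ω sits in parallel with the 2180 Ω load: 377.1 Ω.
V_A = 15.4 × 377.1/(330 + 377.1) = 8.21 V.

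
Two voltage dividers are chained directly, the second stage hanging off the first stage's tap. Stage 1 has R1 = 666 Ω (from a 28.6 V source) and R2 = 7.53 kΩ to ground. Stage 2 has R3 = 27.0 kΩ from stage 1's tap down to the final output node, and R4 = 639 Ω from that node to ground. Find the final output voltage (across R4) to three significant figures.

V_out ≈ 0.594 V

Stage 2 presents R3+R4 = 27640 Ω as a load on stage 1's tap.
Stage 1's lower leg becomes R2‖(R3+R4) = 5918 Ω, so V_mid = 28.6 × 5918/6584 = 25.71 V.
Stage 2 is itself unloaded: V_out = V_mid × R4/(R3+R4) = 25.71 × 639/27640 = 0.594 V.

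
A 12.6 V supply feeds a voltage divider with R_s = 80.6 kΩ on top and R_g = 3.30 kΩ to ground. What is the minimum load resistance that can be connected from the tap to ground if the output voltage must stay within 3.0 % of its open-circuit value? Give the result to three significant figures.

Output resistance R_th = R_s‖R_g = (80.6 × 3.30)/83.90 = 3.170 kΩ.
The fractional drop is R_th/(R_th + R_L); requiring this ≤ 0.0300 gives R_L ≥ R_th(1/0.0300 − 1) = 3.170 × 32.33 = 103 kΩ.

R_L(min) ≈ 103 kΩ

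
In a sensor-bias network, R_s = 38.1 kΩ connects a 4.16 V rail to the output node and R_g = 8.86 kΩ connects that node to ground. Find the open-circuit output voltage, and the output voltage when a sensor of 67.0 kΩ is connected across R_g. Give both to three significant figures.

Open-circuit: V = 4.16 × 8.86/(38.1 + 8.86) = 0.785 V.
With the load, R_g becomes R_g‖R_L = 7.825 kΩ, so V = 4.16 × 7.825/45.93 = 0.709 V.

Unloaded: 0.785 V; loaded: 0.709 V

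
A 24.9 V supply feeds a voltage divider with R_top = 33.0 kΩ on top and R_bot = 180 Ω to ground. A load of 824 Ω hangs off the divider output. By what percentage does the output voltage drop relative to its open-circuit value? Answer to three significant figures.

17.8 %

The divider's output (Thévenin) resistance is R_top‖R_bot = 179.0 Ω.
Fractional drop under load = R_th/(R_th + R_L) = 179.0 / (179.0 + 824) = 0.1785.
So the output falls by 17.8 %.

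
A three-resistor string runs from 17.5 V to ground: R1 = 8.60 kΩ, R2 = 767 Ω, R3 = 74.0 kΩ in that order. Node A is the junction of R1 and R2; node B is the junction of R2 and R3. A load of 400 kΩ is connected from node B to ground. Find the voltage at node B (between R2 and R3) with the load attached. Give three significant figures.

V ≈ 15.2 V

At node B, R3 is in parallel with the load: R3‖R_L = 62450 Ω.
Below node A the resistance is R2 + (R3‖R_L) = 63210 Ω, so V_A = 17.5 × 63210/71810 = 15.40 V.
Then V_B = V_A × (R3‖R_L)/(R2 + R3‖R_L) = 15.40 × 62450/63210 = 15.2 V.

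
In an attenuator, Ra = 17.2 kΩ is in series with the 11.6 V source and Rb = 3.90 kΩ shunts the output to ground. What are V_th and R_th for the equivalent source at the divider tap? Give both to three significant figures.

V_th is the open-circuit tap voltage: 11.6 × 3.90/(17.2 + 3.90) = 2.14 V.
With the supply zeroed, Ra and Rb appear in parallel from the tap: R_th = Ra‖Rb = (17.2 × 3.90)/21.10 = 3.18 kΩ.

V_th = 2.14 V, R_th = 3.18 kΩ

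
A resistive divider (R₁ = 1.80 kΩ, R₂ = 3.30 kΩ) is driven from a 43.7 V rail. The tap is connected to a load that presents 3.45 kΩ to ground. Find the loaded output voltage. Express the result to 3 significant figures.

V_out ≈ 21.1 V

The load sits in parallel with R₂: R₂‖R_L = (3.30 × 3.45) / (3.30 + 3.45) = 1.687 kΩ.
V_out = 43.7 × 1.687 / (1.80 + 1.687) = 43.7 × 1.687/3.487 = 21.1 V.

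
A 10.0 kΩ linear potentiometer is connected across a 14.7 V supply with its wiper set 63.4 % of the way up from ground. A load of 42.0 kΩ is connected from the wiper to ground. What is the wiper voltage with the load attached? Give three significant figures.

The wiper splits the pot into (1−α)R = 3.660 kΩ above and αR = 6.340 kΩ below.
Lower section ‖ load = 5.508 kΩ.
V_wiper = 14.7 × 5.508/(3.660 + 5.508) = 8.83 V.

V ≈ 8.83 V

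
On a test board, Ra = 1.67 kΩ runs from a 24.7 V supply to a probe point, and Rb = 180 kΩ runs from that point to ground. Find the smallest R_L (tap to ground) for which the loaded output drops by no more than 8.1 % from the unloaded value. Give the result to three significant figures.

Output resistance R_th = Ra‖Rb = (1.67 × 180)/181.7 = 1.655 kΩ.
The fractional drop is R_th/(R_th + R_L); requiring this ≤ 0.0810 gives R_L ≥ R_th(1/0.0810 − 1) = 1.655 × 11.35 = 18.8 kΩ.

R_L(min) ≈ 18.8 kΩ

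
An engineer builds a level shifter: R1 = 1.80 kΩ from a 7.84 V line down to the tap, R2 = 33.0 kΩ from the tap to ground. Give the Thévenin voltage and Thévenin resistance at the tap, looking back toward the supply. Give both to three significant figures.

V_th = 7.43 V, R_th = 1.71 kΩ

V_th is the open-circuit tap voltage: 7.84 × 33.0/(1.80 + 33.0) = 7.43 V.
With the supply zeroed, R1 and R2 appear in parallel from the tap: R_th = R1‖R2 = (1.80 × 33.0)/34.80 = 1.71 kΩ.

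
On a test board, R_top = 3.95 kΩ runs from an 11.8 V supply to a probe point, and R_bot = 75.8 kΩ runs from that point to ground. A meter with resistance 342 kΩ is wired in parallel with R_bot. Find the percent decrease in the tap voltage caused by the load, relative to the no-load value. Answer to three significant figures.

1.09 %

The divider's output (Thévenin) resistance is R_top‖R_bot = 3.754 kΩ.
Fractional drop under load = R_th/(R_th + R_L) = 3.754 / (3.754 + 342) = 0.01086.
So the output falls by 1.09 %.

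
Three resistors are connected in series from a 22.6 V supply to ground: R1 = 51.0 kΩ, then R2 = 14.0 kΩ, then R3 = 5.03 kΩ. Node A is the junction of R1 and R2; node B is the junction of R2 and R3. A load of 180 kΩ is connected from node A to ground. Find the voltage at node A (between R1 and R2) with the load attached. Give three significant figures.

Below node A the series string R2+R3 = 19.03 kΩ sits in parallel with the 180 kΩ load: 17.21 kΩ.
V_A = 22.6 × 17.21/(51.0 + 17.21) = 5.70 V.

V ≈ 5.70 V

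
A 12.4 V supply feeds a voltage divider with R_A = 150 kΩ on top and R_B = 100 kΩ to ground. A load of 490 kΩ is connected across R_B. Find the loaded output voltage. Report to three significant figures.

V_out ≈ 4.42 V

The load sits in parallel with R_B: R_B‖R_L = (100 × 490) / (100 + 490) = 83.05 kΩ.
V_out = 12.4 × 83.05 / (150 + 83.05) = 12.4 × 83.05/233.1 = 4.42 V.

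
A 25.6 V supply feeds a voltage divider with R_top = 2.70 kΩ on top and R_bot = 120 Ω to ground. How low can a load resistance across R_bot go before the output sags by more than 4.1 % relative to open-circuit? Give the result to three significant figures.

Output resistance R_th = R_top‖R_bot = (2700 × 120)/2820 = 114.9 Ω.
The fractional drop is R_th/(R_th + R_L); requiring this ≤ 0.0410 gives R_L ≥ R_th(1/0.0410 − 1) = 114.9 × 23.39 = 2.69 kΩ.

R_L(min) ≈ 2.69 kΩ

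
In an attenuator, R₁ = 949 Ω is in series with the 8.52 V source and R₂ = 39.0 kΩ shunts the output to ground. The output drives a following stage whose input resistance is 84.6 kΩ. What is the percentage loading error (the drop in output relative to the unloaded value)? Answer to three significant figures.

The divider's output (Thévenin) resistance is R₁‖R₂ = 926.5 Ω.
Fractional drop under load = R_th/(R_th + R_L) = 926.5 / (926.5 + 84600) = 0.01083.
So the output falls by 1.08 %.

1.08 %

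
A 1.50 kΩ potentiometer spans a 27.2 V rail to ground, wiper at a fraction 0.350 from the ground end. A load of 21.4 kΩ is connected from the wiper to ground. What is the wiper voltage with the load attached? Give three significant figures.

V ≈ 9.37 V

The wiper splits the pot into (1−α)R = 975.0 Ω above and αR = 525.0 Ω below.
Lower section ‖ load = 512.4 Ω.
V_wiper = 27.2 × 512.4/(975.0 + 512.4) = 9.37 V.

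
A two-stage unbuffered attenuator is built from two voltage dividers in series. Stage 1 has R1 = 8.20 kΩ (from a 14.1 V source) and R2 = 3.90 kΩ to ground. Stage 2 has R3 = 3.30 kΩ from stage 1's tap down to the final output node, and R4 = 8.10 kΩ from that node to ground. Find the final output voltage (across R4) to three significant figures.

Stage 2 presents R3+R4 = 11.40 kΩ as a load on stage 1's tap.
Stage 1's lower leg becomes R2‖(R3+R4) = 2.906 kΩ, so V_mid = 14.1 × 2.906/11.11 = 3.689 V.
Stage 2 is itself unloaded: V_out = V_mid × R4/(R3+R4) = 3.689 × 8.10/11.40 = 2.62 V.

V_out ≈ 2.62 V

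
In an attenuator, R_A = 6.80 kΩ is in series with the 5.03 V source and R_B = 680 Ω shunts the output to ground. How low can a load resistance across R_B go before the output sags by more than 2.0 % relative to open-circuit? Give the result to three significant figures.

Output resistance R_th = R_A‖R_B = (6800 × 680)/7480 = 618.2 Ω.
The fractional drop is R_th/(R_th + R_L); requiring this ≤ 0.0200 gives R_L ≥ R_th(1/0.0200 − 1) = 618.2 × 49.00 = 30.3 kΩ.

R_L(min) ≈ 30.3 kΩ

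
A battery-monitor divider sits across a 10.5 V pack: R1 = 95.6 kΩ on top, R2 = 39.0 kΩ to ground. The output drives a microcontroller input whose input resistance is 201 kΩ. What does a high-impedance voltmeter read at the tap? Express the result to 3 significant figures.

V_out ≈ 2.67 V

The load sits in parallel with R2: R2‖R_L = (39.0 × 201) / (39.0 + 201) = 32.66 kΩ.
V_out = 10.5 × 32.66 / (95.6 + 32.66) = 10.5 × 32.66/128.3 = 2.67 V.
(Unloaded it would have been 3.04 V.)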